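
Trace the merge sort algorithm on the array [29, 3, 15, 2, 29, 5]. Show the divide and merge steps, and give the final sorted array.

Merge sort trace:

Split: [29, 3, 15, 2, 29, 5] -> [29, 3, 15] and [2, 29, 5]
  Split: [29, 3, 15] -> [29] and [3, 15]
    Split: [3, 15] -> [3] and [15]
    Merge: [3] + [15] -> [3, 15]
  Merge: [29] + [3, 15] -> [3, 15, 29]
  Split: [2, 29, 5] -> [2] and [29, 5]
    Split: [29, 5] -> [29] and [5]
    Merge: [29] + [5] -> [5, 29]
  Merge: [2] + [5, 29] -> [2, 5, 29]
Merge: [3, 15, 29] + [2, 5, 29] -> [2, 3, 5, 15, 29, 29]

Final sorted array: [2, 3, 5, 15, 29, 29]

The merge sort proceeds by recursively splitting the array and merging sorted halves.
After all merges, the sorted array is [2, 3, 5, 15, 29, 29].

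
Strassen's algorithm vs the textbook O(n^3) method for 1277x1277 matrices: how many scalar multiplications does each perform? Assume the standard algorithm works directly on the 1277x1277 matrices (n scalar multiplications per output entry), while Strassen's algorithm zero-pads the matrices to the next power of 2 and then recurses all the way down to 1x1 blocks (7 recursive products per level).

Matrix multiplication for 1277x1277 matrices:

Strassen's algorithm requires power-of-2 dimensions. Pad 1277x1277 to 2048x2048 (next power of 2).

Standard algorithm: 1277^3 = 2082440933 multiplications
Strassen's algorithm: 7^(log2(2048)) = 7^11 = 1977326743 multiplications
Savings: 2082440933 - 1977326743 = 105114190 multiplications

Standard: 2082440933 multiplications (1277^3). Strassen: 1977326743 multiplications (7^11, after padding to 2048x2048). Strassen reduces 8 recursive multiplications to 7 at each level.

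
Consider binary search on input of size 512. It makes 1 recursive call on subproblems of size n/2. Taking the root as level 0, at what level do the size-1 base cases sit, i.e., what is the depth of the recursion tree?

For divide and conquer with division factor 2:

Problem sizes at each level:
Level 0: 512
Level 1: 256
Level 2: 128
Level 3: 64
Level 4: 32
Level 5: 16
Level 6: 8
Level 7: 4
Level 8: 2
Level 9: 1

The root is level 0 and the size-1 base case is level 9 (the tree spans levels 0 through 9, i.e. 10 levels counting the root), so the depth is the number of divisions: log_2(512) = 9

The recursion tree depth is log_2(512) = 9. At each level, the problem size is divided by 2, so it takes 9 divisions to reduce to a base case of size 1. The algorithm makes 1 recursive call at each level.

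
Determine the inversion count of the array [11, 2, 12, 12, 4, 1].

Finding inversions in [11, 2, 12, 12, 4, 1]:

(0, 1): arr[0]=11 > arr[1]=2
(0, 4): arr[0]=11 > arr[4]=4
(0, 5): arr[0]=11 > arr[5]=1
(1, 5): arr[1]=2 > arr[5]=1
(2, 4): arr[2]=12 > arr[4]=4
(2, 5): arr[2]=12 > arr[5]=1
(3, 4): arr[3]=12 > arr[4]=4
(3, 5): arr[3]=12 > arr[5]=1
(4, 5): arr[4]=4 > arr[5]=1

Total inversions: 9

The array has 9 inversion(s): (0,1), (0,4), (0,5), (1,5), (2,4), (2,5), (3,4), (3,5), (4,5). Each pair (i,j) satisfies i < j and arr[i] > arr[j].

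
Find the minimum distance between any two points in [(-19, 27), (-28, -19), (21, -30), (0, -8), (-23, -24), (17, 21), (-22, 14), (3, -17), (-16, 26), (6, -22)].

Computing all pairwise distances among 10 points:

d((-19, 27), (-28, -19)) = 46.8722
d((-19, 27), (21, -30)) = 69.6348
d((-19, 27), (0, -8)) = 39.8246
d((-19, 27), (-23, -24)) = 51.1566
d((-19, 27), (17, 21)) = 36.4966
d((-19, 27), (-22, 14)) = 13.3417
d((-19, 27), (3, -17)) = 49.1935
d((-19, 27), (-16, 26)) = 3.1623 <-- minimum
d((-19, 27), (6, -22)) = 55.0091
d((-28, -19), (21, -30)) = 50.2195
d((-28, -19), (0, -8)) = 30.0832
d((-28, -19), (-23, -24)) = 7.0711
d((-28, -19), (17, 21)) = 60.208
d((-28, -19), (-22, 14)) = 33.541
d((-28, -19), (3, -17)) = 31.0644
d((-28, -19), (-16, 26)) = 46.5725
d((-28, -19), (6, -22)) = 34.1321
d((21, -30), (0, -8)) = 30.4138
d((21, -30), (-23, -24)) = 44.4072
d((21, -30), (17, 21)) = 51.1566
d((21, -30), (-22, 14)) = 61.5224
d((21, -30), (3, -17)) = 22.2036
d((21, -30), (-16, 26)) = 67.1193
d((21, -30), (6, -22)) = 17.0
d((0, -8), (-23, -24)) = 28.0179
d((0, -8), (17, 21)) = 33.6155
d((0, -8), (-22, 14)) = 31.1127
d((0, -8), (3, -17)) = 9.4868
d((0, -8), (-16, 26)) = 37.5766
d((0, -8), (6, -22)) = 15.2315
d((-23, -24), (17, 21)) = 60.208
d((-23, -24), (-22, 14)) = 38.0132
d((-23, -24), (3, -17)) = 26.9258
d((-23, -24), (-16, 26)) = 50.4876
d((-23, -24), (6, -22)) = 29.0689
d((17, 21), (-22, 14)) = 39.6232
d((17, 21), (3, -17)) = 40.4969
d((17, 21), (-16, 26)) = 33.3766
d((17, 21), (6, -22)) = 44.3847
d((-22, 14), (3, -17)) = 39.8246
d((-22, 14), (-16, 26)) = 13.4164
d((-22, 14), (6, -22)) = 45.607
d((3, -17), (-16, 26)) = 47.0106
d((3, -17), (6, -22)) = 5.831
d((-16, 26), (6, -22)) = 52.8015

Closest pair: (-19, 27) and (-16, 26) with distance 3.1623

The closest pair is (-19, 27) and (-16, 26) with Euclidean distance 3.1623. For 10 points, brute-force pairwise comparison is shown above. For large n, the divide-and-conquer algorithm (sort by x, recurse on halves, check the dividing strip) achieves O(n log n).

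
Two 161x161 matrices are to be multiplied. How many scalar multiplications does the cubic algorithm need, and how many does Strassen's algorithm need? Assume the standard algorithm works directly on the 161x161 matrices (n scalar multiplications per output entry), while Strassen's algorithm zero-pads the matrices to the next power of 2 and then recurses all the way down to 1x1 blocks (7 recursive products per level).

Matrix multiplication for 161x161 matrices:

Strassen's algorithm requires power-of-2 dimensions. Pad 161x161 to 256x256 (next power of 2).

Standard algorithm: 161^3 = 4173281 multiplications
Strassen's algorithm: 7^(log2(256)) = 7^8 = 5764801 multiplications
Difference: 4173281 - 5764801 = -1591520 (Strassen uses MORE here due to padding overhead — for small or just-over-power-of-2 n, padding can outweigh the per-level savings)

Standard: 4173281 multiplications (161^3). Strassen: 5764801 multiplications (7^8, after padding to 256x256). Strassen reduces 8 recursive multiplications to 7 at each level.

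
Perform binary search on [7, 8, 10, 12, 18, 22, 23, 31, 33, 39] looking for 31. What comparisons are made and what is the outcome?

Binary search for 31 in [7, 8, 10, 12, 18, 22, 23, 31, 33, 39]:

lo=0, hi=9, mid=4, arr[mid]=18 -> 18 < 31, search right half
lo=5, hi=9, mid=7, arr[mid]=31 -> Found target at index 7!

Binary search finds 31 at index 7 after 2 comparisons. The search repeatedly halves the search space by comparing with the middle element.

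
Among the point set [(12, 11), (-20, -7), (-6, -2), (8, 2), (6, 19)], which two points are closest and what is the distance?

Computing all pairwise distances among 5 points:

d((12, 11), (-20, -7)) = 36.7151
d((12, 11), (-6, -2)) = 22.2036
d((12, 11), (8, 2)) = 9.8489 <-- minimum
d((12, 11), (6, 19)) = 10.0
d((-20, -7), (-6, -2)) = 14.8661
d((-20, -7), (8, 2)) = 29.4109
d((-20, -7), (6, 19)) = 36.7696
d((-6, -2), (8, 2)) = 14.5602
d((-6, -2), (6, 19)) = 24.1868
d((8, 2), (6, 19)) = 17.1172

Closest pair: (12, 11) and (8, 2) with distance 9.8489

The closest pair is (12, 11) and (8, 2) with Euclidean distance 9.8489. For 5 points, brute-force pairwise comparison is shown above. For large n, the divide-and-conquer algorithm (sort by x, recurse on halves, check the dividing strip) achieves O(n log n).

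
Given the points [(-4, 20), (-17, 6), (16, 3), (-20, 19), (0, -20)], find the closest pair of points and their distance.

Computing all pairwise distances among 5 points:

d((-4, 20), (-17, 6)) = 19.105
d((-4, 20), (16, 3)) = 26.2488
d((-4, 20), (-20, 19)) = 16.0312
d((-4, 20), (0, -20)) = 40.1995
d((-17, 6), (16, 3)) = 33.1361
d((-17, 6), (-20, 19)) = 13.3417 <-- minimum
d((-17, 6), (0, -20)) = 31.0644
d((16, 3), (-20, 19)) = 39.3954
d((16, 3), (0, -20)) = 28.0179
d((-20, 19), (0, -20)) = 43.8292

Closest pair: (-17, 6) and (-20, 19) with distance 13.3417

The closest pair is (-17, 6) and (-20, 19) with Euclidean distance 13.3417. For 5 points, brute-force pairwise comparison is shown above. For large n, the divide-and-conquer algorithm (sort by x, recurse on halves, check the dividing strip) achieves O(n log n).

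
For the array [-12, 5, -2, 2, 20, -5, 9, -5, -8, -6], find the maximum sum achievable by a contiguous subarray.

Using Kadane's algorithm on [-12, 5, -2, 2, 20, -5, 9, -5, -8, -6]:

Scanning through the array:
Position 1 (value 5): max_ending_here = 5, max_so_far = 5
Position 2 (value -2): max_ending_here = 3, max_so_far = 5
Position 3 (value 2): max_ending_here = 5, max_so_far = 5
Position 4 (value 20): max_ending_here = 25, max_so_far = 25
Position 5 (value -5): max_ending_here = 20, max_so_far = 25
Position 6 (value 9): max_ending_here = 29, max_so_far = 29
Position 7 (value -5): max_ending_here = 24, max_so_far = 29
Position 8 (value -8): max_ending_here = 16, max_so_far = 29
Position 9 (value -6): max_ending_here = 10, max_so_far = 29

Maximum subarray: [5, -2, 2, 20, -5, 9]
Maximum sum: 29

The maximum subarray is [5, -2, 2, 20, -5, 9] with sum 29. This subarray runs from index 1 to index 6.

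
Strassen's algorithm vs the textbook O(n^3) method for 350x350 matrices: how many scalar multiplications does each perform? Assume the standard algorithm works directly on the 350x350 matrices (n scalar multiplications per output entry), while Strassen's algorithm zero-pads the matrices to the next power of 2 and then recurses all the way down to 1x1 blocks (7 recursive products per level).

Matrix multiplication for 350x350 matrices:

Strassen's algorithm requires power-of-2 dimensions. Pad 350x350 to 512x512 (next power of 2).

Standard algorithm: 350^3 = 42875000 multiplications
Strassen's algorithm: 7^(log2(512)) = 7^9 = 40353607 multiplications
Savings: 42875000 - 40353607 = 2521393 multiplications

Standard: 42875000 multiplications (350^3). Strassen: 40353607 multiplications (7^9, after padding to 512x512). Strassen reduces 8 recursive multiplications to 7 at each level.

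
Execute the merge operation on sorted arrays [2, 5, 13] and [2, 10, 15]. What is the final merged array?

Merging process:

Compare 2 vs 2: take 2 from left. Merged: [2]
Compare 5 vs 2: take 2 from right. Merged: [2, 2]
Compare 5 vs 10: take 5 from left. Merged: [2, 2, 5]
Compare 13 vs 10: take 10 from right. Merged: [2, 2, 5, 10]
Compare 13 vs 15: take 13 from left. Merged: [2, 2, 5, 10, 13]
Append remaining from right: [15]. Merged: [2, 2, 5, 10, 13, 15]

Final merged array: [2, 2, 5, 10, 13, 15]
Total comparisons: 5

The merged array is [2, 2, 5, 10, 13, 15], requiring 5 comparisons. The merge step runs in O(n) time where n is the total number of elements.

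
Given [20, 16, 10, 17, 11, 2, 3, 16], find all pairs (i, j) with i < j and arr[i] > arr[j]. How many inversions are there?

Finding inversions in [20, 16, 10, 17, 11, 2, 3, 16]:

(0, 1): arr[0]=20 > arr[1]=16
(0, 2): arr[0]=20 > arr[2]=10
(0, 3): arr[0]=20 > arr[3]=17
(0, 4): arr[0]=20 > arr[4]=11
(0, 5): arr[0]=20 > arr[5]=2
(0, 6): arr[0]=20 > arr[6]=3
(0, 7): arr[0]=20 > arr[7]=16
(1, 2): arr[1]=16 > arr[2]=10
(1, 4): arr[1]=16 > arr[4]=11
(1, 5): arr[1]=16 > arr[5]=2
(1, 6): arr[1]=16 > arr[6]=3
(2, 5): arr[2]=10 > arr[5]=2
(2, 6): arr[2]=10 > arr[6]=3
(3, 4): arr[3]=17 > arr[4]=11
(3, 5): arr[3]=17 > arr[5]=2
(3, 6): arr[3]=17 > arr[6]=3
(3, 7): arr[3]=17 > arr[7]=16
(4, 5): arr[4]=11 > arr[5]=2
(4, 6): arr[4]=11 > arr[6]=3

Total inversions: 19

The array has 19 inversion(s): (0,1), (0,2), (0,3), (0,4), (0,5), (0,6), (0,7), (1,2), (1,4), (1,5), (1,6), (2,5), (2,6), (3,4), (3,5), (3,6), (3,7), (4,5), (4,6). Each pair (i,j) satisfies i < j and arr[i] > arr[j].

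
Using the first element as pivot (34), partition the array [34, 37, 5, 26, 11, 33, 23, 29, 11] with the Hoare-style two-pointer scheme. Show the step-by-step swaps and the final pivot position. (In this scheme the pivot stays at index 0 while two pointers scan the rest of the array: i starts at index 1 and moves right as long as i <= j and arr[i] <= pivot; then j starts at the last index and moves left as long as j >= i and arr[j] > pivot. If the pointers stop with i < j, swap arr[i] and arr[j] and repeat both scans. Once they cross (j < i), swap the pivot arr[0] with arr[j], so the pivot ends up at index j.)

Hoare-style two-pointer partition with pivot = 34:

Initial array: [34, 37, 5, 26, 11, 33, 23, 29, 11]

Pointers start at i = 1, j = 8.
i stops at index 1 (arr[1]=37 > 34), j stops at index 8 (arr[8]=11 <= 34): swap arr[1] and arr[8], array becomes [34, 11, 5, 26, 11, 33, 23, 29, 37]
i ends at 8, j ends at 7: the pointers have crossed (j < i), so scanning stops.

Swap pivot arr[0] with arr[7] to place pivot at position 7: [29, 11, 5, 26, 11, 33, 23, 34, 37]
Pivot position: 7

After partitioning with pivot 34, the array becomes [29, 11, 5, 26, 11, 33, 23, 34, 37]. The pivot is placed at index 7. All elements to the left of the pivot are <= 34, and all elements to the right are > 34.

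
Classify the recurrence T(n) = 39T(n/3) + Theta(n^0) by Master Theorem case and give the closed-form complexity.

Master Theorem for T(n) = 39T(n/3) + O(n^0):

a = 39, b = 3, c = 0
log_b(a) = log_3(39) = 3.3347

Case 1: c = 0 < log_3(39) = 3.3347
T(n) = O(n^(log_3 39))

For T(n) = 39T(n/3) + O(n^0): log_3(39) = 3.3347. This is Case 1 of the Master Theorem (c < log_b(a), work dominated by leaves), giving O(n^(log_3 39)).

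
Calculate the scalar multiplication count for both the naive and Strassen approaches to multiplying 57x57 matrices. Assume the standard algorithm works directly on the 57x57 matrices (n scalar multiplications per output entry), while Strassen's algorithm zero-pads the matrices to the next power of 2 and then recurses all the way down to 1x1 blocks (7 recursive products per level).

Matrix multiplication for 57x57 matrices:

Strassen's algorithm requires power-of-2 dimensions. Pad 57x57 to 64x64 (next power of 2).

Standard algorithm: 57^3 = 185193 multiplications
Strassen's algorithm: 7^(log2(64)) = 7^6 = 117649 multiplications
Savings: 185193 - 117649 = 67544 multiplications

Standard: 185193 multiplications (57^3). Strassen: 117649 multiplications (7^6, after padding to 64x64). Strassen reduces 8 recursive multiplications to 7 at each level.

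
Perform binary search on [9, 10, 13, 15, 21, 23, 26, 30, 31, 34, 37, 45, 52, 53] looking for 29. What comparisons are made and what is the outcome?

Binary search for 29 in [9, 10, 13, 15, 21, 23, 26, 30, 31, 34, 37, 45, 52, 53]:

lo=0, hi=13, mid=6, arr[mid]=26 -> 26 < 29, search right half
lo=7, hi=13, mid=10, arr[mid]=37 -> 37 > 29, search left half
lo=7, hi=9, mid=8, arr[mid]=31 -> 31 > 29, search left half
lo=7, hi=7, mid=7, arr[mid]=30 -> 30 > 29, search left half
lo=7 > hi=6, target 29 not found

Binary search determines that 29 is not in the array after 4 comparisons. The search space was exhausted without finding the target.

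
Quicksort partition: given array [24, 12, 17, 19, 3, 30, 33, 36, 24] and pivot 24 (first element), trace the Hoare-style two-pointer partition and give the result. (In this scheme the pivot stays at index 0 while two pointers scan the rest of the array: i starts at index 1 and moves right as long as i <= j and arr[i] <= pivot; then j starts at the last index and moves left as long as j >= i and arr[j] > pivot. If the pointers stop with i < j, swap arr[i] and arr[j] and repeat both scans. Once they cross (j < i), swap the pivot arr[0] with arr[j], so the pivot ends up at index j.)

Hoare-style two-pointer partition with pivot = 24:

Initial array: [24, 12, 17, 19, 3, 30, 33, 36, 24]

Pointers start at i = 1, j = 8.
i stops at index 5 (arr[5]=30 > 24), j stops at index 8 (arr[8]=24 <= 24): swap arr[5] and arr[8], array becomes [24, 12, 17, 19, 3, 24, 33, 36, 30]
i ends at 6, j ends at 5: the pointers have crossed (j < i), so scanning stops.

Swap pivot arr[0] with arr[5] to place pivot at position 5: [24, 12, 17, 19, 3, 24, 33, 36, 30]
Pivot position: 5

After partitioning with pivot 24, the array becomes [24, 12, 17, 19, 3, 24, 33, 36, 30]. The pivot is placed at index 5. All elements to the left of the pivot are <= 24, and all elements to the right are > 24.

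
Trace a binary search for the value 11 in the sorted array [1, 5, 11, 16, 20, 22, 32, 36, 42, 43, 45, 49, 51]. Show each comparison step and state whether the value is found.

Binary search for 11 in [1, 5, 11, 16, 20, 22, 32, 36, 42, 43, 45, 49, 51]:

lo=0, hi=12, mid=6, arr[mid]=32 -> 32 > 11, search left half
lo=0, hi=5, mid=2, arr[mid]=11 -> Found target at index 2!

Binary search finds 11 at index 2 after 2 comparisons. The search repeatedly halves the search space by comparing with the middle element.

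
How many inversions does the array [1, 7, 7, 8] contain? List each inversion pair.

Finding inversions in [1, 7, 7, 8]:


Total inversions: 0

The array has 0 inversions. It is already sorted.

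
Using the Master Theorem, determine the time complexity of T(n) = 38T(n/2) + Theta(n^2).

Master Theorem for T(n) = 38T(n/2) + O(n^2):

a = 38, b = 2, c = 2
log_b(a) = log_2(38) = 5.2479

Case 1: c = 2 < log_2(38) = 5.2479
T(n) = O(n^(log_2 38))

For T(n) = 38T(n/2) + O(n^2): log_2(38) = 5.2479. This is Case 1 of the Master Theorem (c < log_b(a), work dominated by leaves), giving O(n^(log_2 38)).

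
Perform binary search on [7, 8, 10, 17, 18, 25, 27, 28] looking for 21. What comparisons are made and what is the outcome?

Binary search for 21 in [7, 8, 10, 17, 18, 25, 27, 28]:

lo=0, hi=7, mid=3, arr[mid]=17 -> 17 < 21, search right half
lo=4, hi=7, mid=5, arr[mid]=25 -> 25 > 21, search left half
lo=4, hi=4, mid=4, arr[mid]=18 -> 18 < 21, search right half
lo=5 > hi=4, target 21 not found

Binary search determines that 21 is not in the array after 3 comparisons. The search space was exhausted without finding the target.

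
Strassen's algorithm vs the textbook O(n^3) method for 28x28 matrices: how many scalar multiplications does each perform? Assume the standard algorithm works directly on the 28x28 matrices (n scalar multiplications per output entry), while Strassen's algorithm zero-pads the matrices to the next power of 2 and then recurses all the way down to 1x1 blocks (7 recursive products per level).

Matrix multiplication for 28x28 matrices:

Strassen's algorithm requires power-of-2 dimensions. Pad 28x28 to 32x32 (next power of 2).

Standard algorithm: 28^3 = 21952 multiplications
Strassen's algorithm: 7^(log2(32)) = 7^5 = 16807 multiplications
Savings: 21952 - 16807 = 5145 multiplications

Standard: 21952 multiplications (28^3). Strassen: 16807 multiplications (7^5, after padding to 32x32). Strassen reduces 8 recursive multiplications to 7 at each level.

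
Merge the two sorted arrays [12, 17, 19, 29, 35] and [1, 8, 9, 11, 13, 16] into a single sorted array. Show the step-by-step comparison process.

Merging process:

Compare 12 vs 1: take 1 from right. Merged: [1]
Compare 12 vs 8: take 8 from right. Merged: [1, 8]
Compare 12 vs 9: take 9 from right. Merged: [1, 8, 9]
Compare 12 vs 11: take 11 from right. Merged: [1, 8, 9, 11]
Compare 12 vs 13: take 12 from left. Merged: [1, 8, 9, 11, 12]
Compare 17 vs 13: take 13 from right. Merged: [1, 8, 9, 11, 12, 13]
Compare 17 vs 16: take 16 from right. Merged: [1, 8, 9, 11, 12, 13, 16]
Append remaining from left: [17, 19, 29, 35]. Merged: [1, 8, 9, 11, 12, 13, 16, 17, 19, 29, 35]

Final merged array: [1, 8, 9, 11, 12, 13, 16, 17, 19, 29, 35]
Total comparisons: 7

The merged array is [1, 8, 9, 11, 12, 13, 16, 17, 19, 29, 35], requiring 7 comparisons. The merge step runs in O(n) time where n is the total number of elements.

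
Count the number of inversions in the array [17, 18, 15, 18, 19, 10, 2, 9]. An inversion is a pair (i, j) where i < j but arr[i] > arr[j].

Finding inversions in [17, 18, 15, 18, 19, 10, 2, 9]:

(0, 2): arr[0]=17 > arr[2]=15
(0, 5): arr[0]=17 > arr[5]=10
(0, 6): arr[0]=17 > arr[6]=2
(0, 7): arr[0]=17 > arr[7]=9
(1, 2): arr[1]=18 > arr[2]=15
(1, 5): arr[1]=18 > arr[5]=10
(1, 6): arr[1]=18 > arr[6]=2
(1, 7): arr[1]=18 > arr[7]=9
(2, 5): arr[2]=15 > arr[5]=10
(2, 6): arr[2]=15 > arr[6]=2
(2, 7): arr[2]=15 > arr[7]=9
(3, 5): arr[3]=18 > arr[5]=10
(3, 6): arr[3]=18 > arr[6]=2
(3, 7): arr[3]=18 > arr[7]=9
(4, 5): arr[4]=19 > arr[5]=10
(4, 6): arr[4]=19 > arr[6]=2
(4, 7): arr[4]=19 > arr[7]=9
(5, 6): arr[5]=10 > arr[6]=2
(5, 7): arr[5]=10 > arr[7]=9

Total inversions: 19

The array has 19 inversion(s): (0,2), (0,5), (0,6), (0,7), (1,2), (1,5), (1,6), (1,7), (2,5), (2,6), (2,7), (3,5), (3,6), (3,7), (4,5), (4,6), (4,7), (5,6), (5,7). Each pair (i,j) satisfies i < j and arr[i] > arr[j].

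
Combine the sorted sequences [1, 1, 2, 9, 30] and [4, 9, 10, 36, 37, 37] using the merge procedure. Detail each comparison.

Merging process:

Compare 1 vs 4: take 1 from left. Merged: [1]
Compare 1 vs 4: take 1 from left. Merged: [1, 1]
Compare 2 vs 4: take 2 from left. Merged: [1, 1, 2]
Compare 9 vs 4: take 4 from right. Merged: [1, 1, 2, 4]
Compare 9 vs 9: take 9 from left. Merged: [1, 1, 2, 4, 9]
Compare 30 vs 9: take 9 from right. Merged: [1, 1, 2, 4, 9, 9]
Compare 30 vs 10: take 10 from right. Merged: [1, 1, 2, 4, 9, 9, 10]
Compare 30 vs 36: take 30 from left. Merged: [1, 1, 2, 4, 9, 9, 10, 30]
Append remaining from right: [36, 37, 37]. Merged: [1, 1, 2, 4, 9, 9, 10, 30, 36, 37, 37]

Final merged array: [1, 1, 2, 4, 9, 9, 10, 30, 36, 37, 37]
Total comparisons: 8

The merged array is [1, 1, 2, 4, 9, 9, 10, 30, 36, 37, 37], requiring 8 comparisons. The merge step runs in O(n) time where n is the total number of elements.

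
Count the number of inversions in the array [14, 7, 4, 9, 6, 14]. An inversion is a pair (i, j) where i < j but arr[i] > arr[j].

Finding inversions in [14, 7, 4, 9, 6, 14]:

(0, 1): arr[0]=14 > arr[1]=7
(0, 2): arr[0]=14 > arr[2]=4
(0, 3): arr[0]=14 > arr[3]=9
(0, 4): arr[0]=14 > arr[4]=6
(1, 2): arr[1]=7 > arr[2]=4
(1, 4): arr[1]=7 > arr[4]=6
(3, 4): arr[3]=9 > arr[4]=6

Total inversions: 7

The array has 7 inversion(s): (0,1), (0,2), (0,3), (0,4), (1,2), (1,4), (3,4). Each pair (i,j) satisfies i < j and arr[i] > arr[j].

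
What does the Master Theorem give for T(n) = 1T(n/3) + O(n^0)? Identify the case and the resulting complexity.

Master Theorem for T(n) = 1T(n/3) + O(n^0):

a = 1, b = 3, c = 0
log_b(a) = log_3(1) = 0.0000

Case 2: c = 0 = log_3(1) = 0.0000
T(n) = O(n^0 log n) = O(log n)

For T(n) = 1T(n/3) + O(n^0): log_3(1) = 0.0000. This is Case 2 of the Master Theorem (c = log_b(a), equal work at all levels), giving O(log n).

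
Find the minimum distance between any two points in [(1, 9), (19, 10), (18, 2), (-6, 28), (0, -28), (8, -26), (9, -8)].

Computing all pairwise distances among 7 points:

d((1, 9), (19, 10)) = 18.0278
d((1, 9), (18, 2)) = 18.3848
d((1, 9), (-6, 28)) = 20.2485
d((1, 9), (0, -28)) = 37.0135
d((1, 9), (8, -26)) = 35.6931
d((1, 9), (9, -8)) = 18.7883
d((19, 10), (18, 2)) = 8.0623 <-- minimum
d((19, 10), (-6, 28)) = 30.8058
d((19, 10), (0, -28)) = 42.4853
d((19, 10), (8, -26)) = 37.6431
d((19, 10), (9, -8)) = 20.5913
d((18, 2), (-6, 28)) = 35.3836
d((18, 2), (0, -28)) = 34.9857
d((18, 2), (8, -26)) = 29.7321
d((18, 2), (9, -8)) = 13.4536
d((-6, 28), (0, -28)) = 56.3205
d((-6, 28), (8, -26)) = 55.7853
d((-6, 28), (9, -8)) = 39.0
d((0, -28), (8, -26)) = 8.2462
d((0, -28), (9, -8)) = 21.9317
d((8, -26), (9, -8)) = 18.0278

Closest pair: (19, 10) and (18, 2) with distance 8.0623

The closest pair is (19, 10) and (18, 2) with Euclidean distance 8.0623. For 7 points, brute-force pairwise comparison is shown above. For large n, the divide-and-conquer algorithm (sort by x, recurse on halves, check the dividing strip) achieves O(n log n).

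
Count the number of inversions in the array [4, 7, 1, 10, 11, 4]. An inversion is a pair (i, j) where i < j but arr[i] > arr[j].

Finding inversions in [4, 7, 1, 10, 11, 4]:

(0, 2): arr[0]=4 > arr[2]=1
(1, 2): arr[1]=7 > arr[2]=1
(1, 5): arr[1]=7 > arr[5]=4
(3, 5): arr[3]=10 > arr[5]=4
(4, 5): arr[4]=11 > arr[5]=4

Total inversions: 5

The array has 5 inversion(s): (0,2), (1,2), (1,5), (3,5), (4,5). Each pair (i,j) satisfies i < j and arr[i] > arr[j].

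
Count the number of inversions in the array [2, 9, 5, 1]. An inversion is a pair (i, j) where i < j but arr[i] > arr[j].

Finding inversions in [2, 9, 5, 1]:

(0, 3): arr[0]=2 > arr[3]=1
(1, 2): arr[1]=9 > arr[2]=5
(1, 3): arr[1]=9 > arr[3]=1
(2, 3): arr[2]=5 > arr[3]=1

Total inversions: 4

The array has 4 inversion(s): (0,3), (1,2), (1,3), (2,3). Each pair (i,j) satisfies i < j and arr[i] > arr[j].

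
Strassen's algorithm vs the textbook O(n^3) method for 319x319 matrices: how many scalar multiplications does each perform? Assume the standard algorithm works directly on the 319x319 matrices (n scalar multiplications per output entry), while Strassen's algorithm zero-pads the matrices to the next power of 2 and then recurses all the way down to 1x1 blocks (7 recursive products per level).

Matrix multiplication for 319x319 matrices:

Strassen's algorithm requires power-of-2 dimensions. Pad 319x319 to 512x512 (next power of 2).

Standard algorithm: 319^3 = 32461759 multiplications
Strassen's algorithm: 7^(log2(512)) = 7^9 = 40353607 multiplications
Difference: 32461759 - 40353607 = -7891848 (Strassen uses MORE here due to padding overhead — for small or just-over-power-of-2 n, padding can outweigh the per-level savings)

Standard: 32461759 multiplications (319^3). Strassen: 40353607 multiplications (7^9, after padding to 512x512). Strassen reduces 8 recursive multiplications to 7 at each level.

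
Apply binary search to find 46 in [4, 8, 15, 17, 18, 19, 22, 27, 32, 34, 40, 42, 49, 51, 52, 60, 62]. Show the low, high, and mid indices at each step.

Binary search for 46 in [4, 8, 15, 17, 18, 19, 22, 27, 32, 34, 40, 42, 49, 51, 52, 60, 62]:

lo=0, hi=16, mid=8, arr[mid]=32 -> 32 < 46, search right half
lo=9, hi=16, mid=12, arr[mid]=49 -> 49 > 46, search left half
lo=9, hi=11, mid=10, arr[mid]=40 -> 40 < 46, search right half
lo=11, hi=11, mid=11, arr[mid]=42 -> 42 < 46, search right half
lo=12 > hi=11, target 46 not found

Binary search determines that 46 is not in the array after 4 comparisons. The search space was exhausted without finding the target.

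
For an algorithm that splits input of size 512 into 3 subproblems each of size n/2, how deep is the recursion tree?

For divide and conquer with division factor 2:

Problem sizes at each level:
Level 0: 512
Level 1: 256
Level 2: 128
Level 3: 64
Level 4: 32
Level 5: 16
Level 6: 8
Level 7: 4
Level 8: 2
Level 9: 1

The root is level 0 and the size-1 base case is level 9 (the tree spans levels 0 through 9, i.e. 10 levels counting the root), so the depth is the number of divisions: log_2(512) = 9

The recursion tree depth is log_2(512) = 9. At each level, the problem size is divided by 2, so it takes 9 divisions to reduce to a base case of size 1. The algorithm makes 3 recursive calls at each level.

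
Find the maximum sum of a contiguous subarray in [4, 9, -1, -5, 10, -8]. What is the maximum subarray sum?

Using Kadane's algorithm on [4, 9, -1, -5, 10, -8]:

Scanning through the array:
Position 1 (value 9): max_ending_here = 13, max_so_far = 13
Position 2 (value -1): max_ending_here = 12, max_so_far = 13
Position 3 (value -5): max_ending_here = 7, max_so_far = 13
Position 4 (value 10): max_ending_here = 17, max_so_far = 17
Position 5 (value -8): max_ending_here = 9, max_so_far = 17

Maximum subarray: [4, 9, -1, -5, 10]
Maximum sum: 17

The maximum subarray is [4, 9, -1, -5, 10] with sum 17. This subarray runs from index 0 to index 4.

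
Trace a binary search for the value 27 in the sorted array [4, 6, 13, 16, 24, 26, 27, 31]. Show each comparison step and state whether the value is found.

Binary search for 27 in [4, 6, 13, 16, 24, 26, 27, 31]:

lo=0, hi=7, mid=3, arr[mid]=16 -> 16 < 27, search right half
lo=4, hi=7, mid=5, arr[mid]=26 -> 26 < 27, search right half
lo=6, hi=7, mid=6, arr[mid]=27 -> Found target at index 6!

Binary search finds 27 at index 6 after 3 comparisons. The search repeatedly halves the search space by comparing with the middle element.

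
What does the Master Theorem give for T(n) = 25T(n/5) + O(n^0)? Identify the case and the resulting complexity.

Master Theorem for T(n) = 25T(n/5) + O(n^0):

a = 25, b = 5, c = 0
log_b(a) = log_5(25) = 2.0000

Case 1: c = 0 < log_5(25) = 2.0000
T(n) = O(n^(log_5 25)) = O(n^2)

For T(n) = 25T(n/5) + O(n^0): log_5(25) = 2.0000. This is Case 1 of the Master Theorem (c < log_b(a), work dominated by leaves), giving O(n^2).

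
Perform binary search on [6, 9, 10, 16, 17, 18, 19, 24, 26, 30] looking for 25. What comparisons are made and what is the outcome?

Binary search for 25 in [6, 9, 10, 16, 17, 18, 19, 24, 26, 30]:

lo=0, hi=9, mid=4, arr[mid]=17 -> 17 < 25, search right half
lo=5, hi=9, mid=7, arr[mid]=24 -> 24 < 25, search right half
lo=8, hi=9, mid=8, arr[mid]=26 -> 26 > 25, search left half
lo=8 > hi=7, target 25 not found

Binary search determines that 25 is not in the array after 3 comparisons. The search space was exhausted without finding the target.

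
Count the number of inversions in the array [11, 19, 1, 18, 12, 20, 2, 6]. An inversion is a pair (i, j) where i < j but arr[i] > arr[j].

Finding inversions in [11, 19, 1, 18, 12, 20, 2, 6]:

(0, 2): arr[0]=11 > arr[2]=1
(0, 6): arr[0]=11 > arr[6]=2
(0, 7): arr[0]=11 > arr[7]=6
(1, 2): arr[1]=19 > arr[2]=1
(1, 3): arr[1]=19 > arr[3]=18
(1, 4): arr[1]=19 > arr[4]=12
(1, 6): arr[1]=19 > arr[6]=2
(1, 7): arr[1]=19 > arr[7]=6
(3, 4): arr[3]=18 > arr[4]=12
(3, 6): arr[3]=18 > arr[6]=2
(3, 7): arr[3]=18 > arr[7]=6
(4, 6): arr[4]=12 > arr[6]=2
(4, 7): arr[4]=12 > arr[7]=6
(5, 6): arr[5]=20 > arr[6]=2
(5, 7): arr[5]=20 > arr[7]=6

Total inversions: 15

The array has 15 inversion(s): (0,2), (0,6), (0,7), (1,2), (1,3), (1,4), (1,6), (1,7), (3,4), (3,6), (3,7), (4,6), (4,7), (5,6), (5,7). Each pair (i,j) satisfies i < j and arr[i] > arr[j].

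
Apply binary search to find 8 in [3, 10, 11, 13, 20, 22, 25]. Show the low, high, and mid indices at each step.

Binary search for 8 in [3, 10, 11, 13, 20, 22, 25]:

lo=0, hi=6, mid=3, arr[mid]=13 -> 13 > 8, search left half
lo=0, hi=2, mid=1, arr[mid]=10 -> 10 > 8, search left half
lo=0, hi=0, mid=0, arr[mid]=3 -> 3 < 8, search right half
lo=1 > hi=0, target 8 not found

Binary search determines that 8 is not in the array after 3 comparisons. The search space was exhausted without finding the target.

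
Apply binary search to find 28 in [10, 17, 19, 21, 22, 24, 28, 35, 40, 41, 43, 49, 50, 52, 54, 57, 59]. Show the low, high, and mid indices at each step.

Binary search for 28 in [10, 17, 19, 21, 22, 24, 28, 35, 40, 41, 43, 49, 50, 52, 54, 57, 59]:

lo=0, hi=16, mid=8, arr[mid]=40 -> 40 > 28, search left half
lo=0, hi=7, mid=3, arr[mid]=21 -> 21 < 28, search right half
lo=4, hi=7, mid=5, arr[mid]=24 -> 24 < 28, search right half
lo=6, hi=7, mid=6, arr[mid]=28 -> Found target at index 6!

Binary search finds 28 at index 6 after 4 comparisons. The search repeatedly halves the search space by comparing with the middle element.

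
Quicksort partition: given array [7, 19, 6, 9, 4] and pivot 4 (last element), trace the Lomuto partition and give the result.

Lomuto partition with pivot = 4:

Initial array: [7, 19, 6, 9, 4]

arr[0]=7 > 4: no swap
arr[1]=19 > 4: no swap
arr[2]=6 > 4: no swap
arr[3]=9 > 4: no swap

Place pivot at position 0: [4, 19, 6, 9, 7]
Pivot position: 0

After partitioning with pivot 4, the array becomes [4, 19, 6, 9, 7]. The pivot is placed at index 0. All elements to the left of the pivot are <= 4, and all elements to the right are > 4.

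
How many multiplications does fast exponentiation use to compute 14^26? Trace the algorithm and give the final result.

Computing 14^26 by squaring (build up from 14^1; each line after the first costs one multiplication):

14^1 = 14
14^2 = (14^1)^2 = 14^2 = 196
14^3 = 14 * 14^2 = 14 * 196 = 2744
14^6 = (14^3)^2 = 2744^2 = 7529536
14^12 = (14^6)^2 = 7529536^2 = 56693912375296
14^13 = 14 * 14^12 = 14 * 56693912375296 = 793714773254144
14^26 = (14^13)^2 = 793714773254144^2 = 629983141281877223603213172736

Result: 629983141281877223603213172736
Multiplications needed: 6 (6 lines after 14^1)

14^26 = 629983141281877223603213172736. Using exponentiation by squaring, this requires 6 multiplications. The key idea: if the exponent is even, square the half-power; if odd, multiply by the base once.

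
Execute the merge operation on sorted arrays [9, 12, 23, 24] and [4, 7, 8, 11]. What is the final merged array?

Merging process:

Compare 9 vs 4: take 4 from right. Merged: [4]
Compare 9 vs 7: take 7 from right. Merged: [4, 7]
Compare 9 vs 8: take 8 from right. Merged: [4, 7, 8]
Compare 9 vs 11: take 9 from left. Merged: [4, 7, 8, 9]
Compare 12 vs 11: take 11 from right. Merged: [4, 7, 8, 9, 11]
Append remaining from left: [12, 23, 24]. Merged: [4, 7, 8, 9, 11, 12, 23, 24]

Final merged array: [4, 7, 8, 9, 11, 12, 23, 24]
Total comparisons: 5

The merged array is [4, 7, 8, 9, 11, 12, 23, 24], requiring 5 comparisons. The merge step runs in O(n) time where n is the total number of elements.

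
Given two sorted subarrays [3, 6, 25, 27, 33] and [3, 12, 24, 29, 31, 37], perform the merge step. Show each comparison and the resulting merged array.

Merging process:

Compare 3 vs 3: take 3 from left. Merged: [3]
Compare 6 vs 3: take 3 from right. Merged: [3, 3]
Compare 6 vs 12: take 6 from left. Merged: [3, 3, 6]
Compare 25 vs 12: take 12 from right. Merged: [3, 3, 6, 12]
Compare 25 vs 24: take 24 from right. Merged: [3, 3, 6, 12, 24]
Compare 25 vs 29: take 25 from left. Merged: [3, 3, 6, 12, 24, 25]
Compare 27 vs 29: take 27 from left. Merged: [3, 3, 6, 12, 24, 25, 27]
Compare 33 vs 29: take 29 from right. Merged: [3, 3, 6, 12, 24, 25, 27, 29]
Compare 33 vs 31: take 31 from right. Merged: [3, 3, 6, 12, 24, 25, 27, 29, 31]
Compare 33 vs 37: take 33 from left. Merged: [3, 3, 6, 12, 24, 25, 27, 29, 31, 33]
Append remaining from right: [37]. Merged: [3, 3, 6, 12, 24, 25, 27, 29, 31, 33, 37]

Final merged array: [3, 3, 6, 12, 24, 25, 27, 29, 31, 33, 37]
Total comparisons: 10

The merged array is [3, 3, 6, 12, 24, 25, 27, 29, 31, 33, 37], requiring 10 comparisons. The merge step runs in O(n) time where n is the total number of elements.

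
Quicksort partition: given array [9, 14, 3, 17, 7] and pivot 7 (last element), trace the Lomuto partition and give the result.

Lomuto partition with pivot = 7:

Initial array: [9, 14, 3, 17, 7]

arr[0]=9 > 7: no swap
arr[1]=14 > 7: no swap
arr[2]=3 <= 7: swap with position 0, array becomes [3, 14, 9, 17, 7]
arr[3]=17 > 7: no swap

Place pivot at position 1: [3, 7, 9, 17, 14]
Pivot position: 1

After partitioning with pivot 7, the array becomes [3, 7, 9, 17, 14]. The pivot is placed at index 1. All elements to the left of the pivot are <= 7, and all elements to the right are > 7.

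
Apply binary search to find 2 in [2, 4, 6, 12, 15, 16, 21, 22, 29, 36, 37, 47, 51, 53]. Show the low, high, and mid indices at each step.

Binary search for 2 in [2, 4, 6, 12, 15, 16, 21, 22, 29, 36, 37, 47, 51, 53]:

lo=0, hi=13, mid=6, arr[mid]=21 -> 21 > 2, search left half
lo=0, hi=5, mid=2, arr[mid]=6 -> 6 > 2, search left half
lo=0, hi=1, mid=0, arr[mid]=2 -> Found target at index 0!

Binary search finds 2 at index 0 after 3 comparisons. The search repeatedly halves the search space by comparing with the middle element.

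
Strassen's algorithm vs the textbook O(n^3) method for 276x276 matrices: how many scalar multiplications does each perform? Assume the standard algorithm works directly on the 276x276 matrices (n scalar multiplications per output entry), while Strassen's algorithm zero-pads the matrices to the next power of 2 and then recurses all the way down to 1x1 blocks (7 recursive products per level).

Matrix multiplication for 276x276 matrices:

Strassen's algorithm requires power-of-2 dimensions. Pad 276x276 to 512x512 (next power of 2).

Standard algorithm: 276^3 = 21024576 multiplications
Strassen's algorithm: 7^(log2(512)) = 7^9 = 40353607 multiplications
Difference: 21024576 - 40353607 = -19329031 (Strassen uses MORE here due to padding overhead — for small or just-over-power-of-2 n, padding can outweigh the per-level savings)

Standard: 21024576 multiplications (276^3). Strassen: 40353607 multiplications (7^9, after padding to 512x512). Strassen reduces 8 recursive multiplications to 7 at each level.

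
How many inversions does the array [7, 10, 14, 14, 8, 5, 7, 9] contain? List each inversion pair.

Finding inversions in [7, 10, 14, 14, 8, 5, 7, 9]:

(0, 5): arr[0]=7 > arr[5]=5
(1, 4): arr[1]=10 > arr[4]=8
(1, 5): arr[1]=10 > arr[5]=5
(1, 6): arr[1]=10 > arr[6]=7
(1, 7): arr[1]=10 > arr[7]=9
(2, 4): arr[2]=14 > arr[4]=8
(2, 5): arr[2]=14 > arr[5]=5
(2, 6): arr[2]=14 > arr[6]=7
(2, 7): arr[2]=14 > arr[7]=9
(3, 4): arr[3]=14 > arr[4]=8
(3, 5): arr[3]=14 > arr[5]=5
(3, 6): arr[3]=14 > arr[6]=7
(3, 7): arr[3]=14 > arr[7]=9
(4, 5): arr[4]=8 > arr[5]=5
(4, 6): arr[4]=8 > arr[6]=7

Total inversions: 15

The array has 15 inversion(s): (0,5), (1,4), (1,5), (1,6), (1,7), (2,4), (2,5), (2,6), (2,7), (3,4), (3,5), (3,6), (3,7), (4,5), (4,6). Each pair (i,j) satisfies i < j and arr[i] > arr[j].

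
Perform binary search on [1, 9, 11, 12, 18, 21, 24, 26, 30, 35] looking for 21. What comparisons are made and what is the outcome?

Binary search for 21 in [1, 9, 11, 12, 18, 21, 24, 26, 30, 35]:

lo=0, hi=9, mid=4, arr[mid]=18 -> 18 < 21, search right half
lo=5, hi=9, mid=7, arr[mid]=26 -> 26 > 21, search left half
lo=5, hi=6, mid=5, arr[mid]=21 -> Found target at index 5!

Binary search finds 21 at index 5 after 3 comparisons. The search repeatedly halves the search space by comparing with the middle element.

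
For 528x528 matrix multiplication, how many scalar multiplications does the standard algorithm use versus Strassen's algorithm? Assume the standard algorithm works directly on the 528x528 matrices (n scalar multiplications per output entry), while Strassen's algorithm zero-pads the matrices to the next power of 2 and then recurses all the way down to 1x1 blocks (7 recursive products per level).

Matrix multiplication for 528x528 matrices:

Strassen's algorithm requires power-of-2 dimensions. Pad 528x528 to 1024x1024 (next power of 2).

Standard algorithm: 528^3 = 147197952 multiplications
Strassen's algorithm: 7^(log2(1024)) = 7^10 = 282475249 multiplications
Difference: 147197952 - 282475249 = -135277297 (Strassen uses MORE here due to padding overhead — for small or just-over-power-of-2 n, padding can outweigh the per-level savings)

Standard: 147197952 multiplications (528^3). Strassen: 282475249 multiplications (7^10, after padding to 1024x1024). Strassen reduces 8 recursive multiplications to 7 at each level.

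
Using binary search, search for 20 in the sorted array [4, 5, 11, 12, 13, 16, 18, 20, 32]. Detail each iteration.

Binary search for 20 in [4, 5, 11, 12, 13, 16, 18, 20, 32]:

lo=0, hi=8, mid=4, arr[mid]=13 -> 13 < 20, search right half
lo=5, hi=8, mid=6, arr[mid]=18 -> 18 < 20, search right half
lo=7, hi=8, mid=7, arr[mid]=20 -> Found target at index 7!

Binary search finds 20 at index 7 after 3 comparisons. The search repeatedly halves the search space by comparing with the middle element.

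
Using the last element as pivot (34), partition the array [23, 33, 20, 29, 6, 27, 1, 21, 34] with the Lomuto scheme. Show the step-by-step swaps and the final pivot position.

Lomuto partition with pivot = 34:

Initial array: [23, 33, 20, 29, 6, 27, 1, 21, 34]

arr[0]=23 <= 34: swap with position 0, array becomes [23, 33, 20, 29, 6, 27, 1, 21, 34]
arr[1]=33 <= 34: swap with position 1, array becomes [23, 33, 20, 29, 6, 27, 1, 21, 34]
arr[2]=20 <= 34: swap with position 2, array becomes [23, 33, 20, 29, 6, 27, 1, 21, 34]
arr[3]=29 <= 34: swap with position 3, array becomes [23, 33, 20, 29, 6, 27, 1, 21, 34]
arr[4]=6 <= 34: swap with position 4, array becomes [23, 33, 20, 29, 6, 27, 1, 21, 34]
arr[5]=27 <= 34: swap with position 5, array becomes [23, 33, 20, 29, 6, 27, 1, 21, 34]
arr[6]=1 <= 34: swap with position 6, array becomes [23, 33, 20, 29, 6, 27, 1, 21, 34]
arr[7]=21 <= 34: swap with position 7, array becomes [23, 33, 20, 29, 6, 27, 1, 21, 34]

Place pivot at position 8: [23, 33, 20, 29, 6, 27, 1, 21, 34]
Pivot position: 8

After partitioning with pivot 34, the array becomes [23, 33, 20, 29, 6, 27, 1, 21, 34]. The pivot is placed at index 8. All elements to the left of the pivot are <= 34, and all elements to the right are > 34.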